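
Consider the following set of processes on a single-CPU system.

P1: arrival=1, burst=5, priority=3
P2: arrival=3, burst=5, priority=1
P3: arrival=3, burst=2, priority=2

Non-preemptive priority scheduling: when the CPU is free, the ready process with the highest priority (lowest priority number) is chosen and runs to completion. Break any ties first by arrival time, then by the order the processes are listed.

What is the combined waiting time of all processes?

11

Timeline: | idle 0-1 | P1 1-6 | P2 6-11 | P3 11-13 |
Completion: P1=6  P2=11  P3=13
Turnaround (C−A): P1=5  P2=8  P3=10
Waiting = turnaround − burst: P1=0, P2=3, P3=8
Total waiting = 0 + 3 + 8 = 11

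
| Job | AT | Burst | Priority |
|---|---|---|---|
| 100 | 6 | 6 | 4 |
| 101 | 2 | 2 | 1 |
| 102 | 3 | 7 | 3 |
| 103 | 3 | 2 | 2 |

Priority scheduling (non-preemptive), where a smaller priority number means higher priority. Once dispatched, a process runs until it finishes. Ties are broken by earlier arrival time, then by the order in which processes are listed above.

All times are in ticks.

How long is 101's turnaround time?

2

Timeline: | idle 0-2 | 101 2-4 | 103 4-6 | 102 6-13 | 100 13-19 |
Completion: 100=19  101=4  102=13  103=6
Turnaround (C−A): 100=13  101=2  102=10  103=3
Turnaround(101) = completion − arrival = 4 − 2 = 2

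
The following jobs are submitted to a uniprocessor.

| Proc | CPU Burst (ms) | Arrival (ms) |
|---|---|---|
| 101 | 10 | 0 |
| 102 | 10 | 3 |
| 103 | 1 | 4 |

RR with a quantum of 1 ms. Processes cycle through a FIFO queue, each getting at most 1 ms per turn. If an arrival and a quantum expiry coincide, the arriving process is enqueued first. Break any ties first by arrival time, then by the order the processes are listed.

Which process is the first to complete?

Gantt: | 101 0-3 | 102 3-4 | 101 4-5 | 103 5-6 | 102 6-7 | 101 7-8 | 102 8-9 | 101 9-10 | 102 10-11 | 101 11-12 | 102 12-13 | 101 13-14 | 102 14-15 | 101 15-16 | 102 16-17 | 101 17-18 | 102 18-21 |
Completion: 101=18  102=21  103=6
Turnaround (C−A): 101=18  102=18  103=2
Finish order: 103 → 101 → 102

103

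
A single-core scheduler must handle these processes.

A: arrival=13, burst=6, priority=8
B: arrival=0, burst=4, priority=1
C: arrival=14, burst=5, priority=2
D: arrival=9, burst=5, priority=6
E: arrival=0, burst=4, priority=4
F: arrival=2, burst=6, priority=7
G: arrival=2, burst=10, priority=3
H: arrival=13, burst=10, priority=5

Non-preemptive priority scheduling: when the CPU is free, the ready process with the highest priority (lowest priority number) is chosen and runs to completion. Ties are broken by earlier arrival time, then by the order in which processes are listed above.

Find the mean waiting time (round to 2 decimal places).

Timeline: | B 0-4 | G 4-14 | C 14-19 | E 19-23 | H 23-33 | D 33-38 | F 38-44 | A 44-50 |
Completion: A=50  B=4  C=19  D=38  E=23  F=44  G=14  H=33
Turnaround (C−A): A=37  B=4  C=5  D=29  E=23  F=42  G=12  H=20
Waiting times: A=31, B=0, C=0, D=24, E=19, F=36, G=2, H=10
Average waiting = (31+0+0+24+19+36+2+10) / 8 = 122/8 = 15.25

15.25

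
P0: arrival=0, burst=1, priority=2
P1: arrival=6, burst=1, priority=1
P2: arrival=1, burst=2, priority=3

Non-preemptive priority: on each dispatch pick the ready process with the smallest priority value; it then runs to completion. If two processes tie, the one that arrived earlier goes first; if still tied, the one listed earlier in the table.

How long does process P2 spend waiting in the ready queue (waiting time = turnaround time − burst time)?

0

Schedule: | P0 0-1 | P2 1-3 | idle 3-6 | P1 6-7 |
Completion: P0=1  P1=7  P2=3
Waiting(P2) = turnaround − burst = 2 − 2 = 0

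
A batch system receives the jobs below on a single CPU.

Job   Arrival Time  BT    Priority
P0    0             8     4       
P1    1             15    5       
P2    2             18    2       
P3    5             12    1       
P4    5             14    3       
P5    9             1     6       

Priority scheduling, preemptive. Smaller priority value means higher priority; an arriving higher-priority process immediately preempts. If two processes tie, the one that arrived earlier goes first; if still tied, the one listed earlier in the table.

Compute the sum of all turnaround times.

Timeline: | P0 0-2 | P2 2-5 | P3 5-17 | P2 17-32 | P4 32-46 | P0 46-52 | P1 52-67 | P5 67-68 |
Completion: P0=52  P1=67  P2=32  P3=17  P4=46  P5=68
Turnaround (C−A): P0=52  P1=66  P2=30  P3=12  P4=41  P5=59
Turnaround = completion − arrival: P0=52, P1=66, P2=30, P3=12, P4=41, P5=59
Total turnaround = 52 + 66 + 30 + 12 + 41 + 59 = 260

260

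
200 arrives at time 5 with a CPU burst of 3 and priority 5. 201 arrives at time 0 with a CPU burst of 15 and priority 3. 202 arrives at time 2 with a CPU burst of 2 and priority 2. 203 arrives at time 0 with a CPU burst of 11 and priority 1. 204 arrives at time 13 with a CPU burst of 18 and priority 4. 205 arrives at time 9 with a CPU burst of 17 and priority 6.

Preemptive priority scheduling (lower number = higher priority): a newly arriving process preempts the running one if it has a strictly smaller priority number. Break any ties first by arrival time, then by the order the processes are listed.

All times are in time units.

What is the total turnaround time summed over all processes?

Schedule: | 203 0-11 | 202 11-13 | 201 13-28 | 204 28-46 | 200 46-49 | 205 49-66 |
Completion: 200=49  201=28  202=13  203=11  204=46  205=66
Turnaround = completion − arrival: 200=44, 201=28, 202=11, 203=11, 204=33, 205=57
Total turnaround = 44 + 28 + 11 + 11 + 33 + 57 = 184

184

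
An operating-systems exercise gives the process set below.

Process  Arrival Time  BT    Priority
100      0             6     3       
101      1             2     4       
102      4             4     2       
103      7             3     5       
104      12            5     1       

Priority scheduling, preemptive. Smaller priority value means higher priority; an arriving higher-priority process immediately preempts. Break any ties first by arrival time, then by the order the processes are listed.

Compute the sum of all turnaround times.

Schedule: | 100 0-4 | 102 4-8 | 100 8-10 | 101 10-12 | 104 12-17 | 103 17-20 |
Completion: 100=10  101=12  102=8  103=20  104=17
Turnaround = completion − arrival: 100=10, 101=11, 102=4, 103=13, 104=5
Total turnaround = 10 + 11 + 4 + 13 + 5 = 43

43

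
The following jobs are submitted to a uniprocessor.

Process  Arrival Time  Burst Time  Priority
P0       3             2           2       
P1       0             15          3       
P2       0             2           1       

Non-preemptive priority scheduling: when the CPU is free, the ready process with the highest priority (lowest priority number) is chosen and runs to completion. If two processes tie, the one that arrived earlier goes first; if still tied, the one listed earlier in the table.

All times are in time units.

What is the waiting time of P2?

Gantt: | P2 0-2 | P1 2-17 | P0 17-19 |
Completion: P0=19  P1=17  P2=2
Turnaround (C−A): P0=16  P1=17  P2=2
Waiting(P2) = turnaround − burst = 2 − 2 = 0

0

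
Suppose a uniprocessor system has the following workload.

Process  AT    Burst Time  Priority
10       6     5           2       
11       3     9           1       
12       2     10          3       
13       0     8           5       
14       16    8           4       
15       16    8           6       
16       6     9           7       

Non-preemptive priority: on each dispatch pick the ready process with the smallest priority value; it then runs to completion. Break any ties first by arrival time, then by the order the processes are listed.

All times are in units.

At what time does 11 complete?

Timeline: | 13 0-8 | 11 8-17 | 10 17-22 | 12 22-32 | 14 32-40 | 15 40-48 | 16 48-57 |
Completion: 10=22  11=17  12=32  13=8  14=40  15=48  16=57
Turnaround (C−A): 10=16  11=14  12=30  13=8  14=24  15=32  16=51

17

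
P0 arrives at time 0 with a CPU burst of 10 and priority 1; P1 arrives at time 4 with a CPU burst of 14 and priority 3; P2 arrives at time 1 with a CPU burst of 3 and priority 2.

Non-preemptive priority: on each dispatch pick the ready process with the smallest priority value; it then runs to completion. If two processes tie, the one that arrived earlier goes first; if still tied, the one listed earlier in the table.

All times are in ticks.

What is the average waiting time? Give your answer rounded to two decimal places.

Schedule: | P0 0-10 | P2 10-13 | P1 13-27 |
Completion: P0=10  P1=27  P2=13
Turnaround (C−A): P0=10  P1=23  P2=12
Waiting times: P0=0, P1=9, P2=9
Average waiting = (0+9+9) / 3 = 18/3 = 6.00

6.00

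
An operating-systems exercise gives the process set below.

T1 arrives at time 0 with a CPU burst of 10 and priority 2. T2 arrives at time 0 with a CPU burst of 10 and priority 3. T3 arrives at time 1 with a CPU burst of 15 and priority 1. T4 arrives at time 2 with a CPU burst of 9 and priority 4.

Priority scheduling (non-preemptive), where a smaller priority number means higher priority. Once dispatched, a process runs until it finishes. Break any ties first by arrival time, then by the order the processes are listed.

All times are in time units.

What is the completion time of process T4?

44

Schedule: | T1 0-10 | T3 10-25 | T2 25-35 | T4 35-44 |
Completion: T1=10  T2=35  T3=25  T4=44
Turnaround (C−A): T1=10  T2=35  T3=24  T4=42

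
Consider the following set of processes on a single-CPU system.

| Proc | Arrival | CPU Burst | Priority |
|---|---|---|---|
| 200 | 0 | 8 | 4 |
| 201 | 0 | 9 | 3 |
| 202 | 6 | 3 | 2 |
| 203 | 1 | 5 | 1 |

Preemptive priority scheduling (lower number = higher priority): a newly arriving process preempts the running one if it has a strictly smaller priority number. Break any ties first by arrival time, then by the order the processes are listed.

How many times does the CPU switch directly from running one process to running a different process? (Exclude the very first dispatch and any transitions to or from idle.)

Schedule: | 201 0-1 | 203 1-6 | 202 6-9 | 201 9-17 | 200 17-25 |
Completion: 200=25  201=17  202=9  203=6

4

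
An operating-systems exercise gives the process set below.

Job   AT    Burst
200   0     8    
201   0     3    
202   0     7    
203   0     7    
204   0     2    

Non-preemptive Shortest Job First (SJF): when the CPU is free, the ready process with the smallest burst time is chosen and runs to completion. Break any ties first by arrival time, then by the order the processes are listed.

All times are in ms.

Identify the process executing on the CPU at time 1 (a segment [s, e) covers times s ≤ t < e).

Timeline: | 204 0-2 | 201 2-5 | 202 5-12 | 203 12-19 | 200 19-27 |
Completion: 200=27  201=5  202=12  203=19  204=2

204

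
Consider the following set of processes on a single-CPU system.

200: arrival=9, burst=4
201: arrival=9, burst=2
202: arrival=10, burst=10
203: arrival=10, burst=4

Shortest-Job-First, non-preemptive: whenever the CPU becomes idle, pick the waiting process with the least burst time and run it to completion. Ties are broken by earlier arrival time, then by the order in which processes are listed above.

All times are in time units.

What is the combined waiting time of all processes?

Timeline: | idle 0-9 | 201 9-11 | 200 11-15 | 203 15-19 | 202 19-29 |
Completion: 200=15  201=11  202=29  203=19
Turnaround (C−A): 200=6  201=2  202=19  203=9
Waiting = turnaround − burst: 200=2, 201=0, 202=9, 203=5
Total waiting = 2 + 0 + 9 + 5 = 16

16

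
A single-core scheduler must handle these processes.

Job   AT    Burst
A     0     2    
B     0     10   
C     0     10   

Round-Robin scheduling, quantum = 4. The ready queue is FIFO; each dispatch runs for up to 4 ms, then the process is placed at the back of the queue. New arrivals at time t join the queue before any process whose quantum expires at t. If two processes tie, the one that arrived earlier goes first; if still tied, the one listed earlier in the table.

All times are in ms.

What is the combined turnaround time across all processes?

44

Timeline: | A 0-2 | B 2-6 | C 6-10 | B 10-14 | C 14-18 | B 18-20 | C 20-22 |
Completion: A=2  B=20  C=22
Turnaround (C−A): A=2  B=20  C=22
Turnaround = completion − arrival: A=2, B=20, C=22
Total turnaround = 2 + 20 + 22 = 44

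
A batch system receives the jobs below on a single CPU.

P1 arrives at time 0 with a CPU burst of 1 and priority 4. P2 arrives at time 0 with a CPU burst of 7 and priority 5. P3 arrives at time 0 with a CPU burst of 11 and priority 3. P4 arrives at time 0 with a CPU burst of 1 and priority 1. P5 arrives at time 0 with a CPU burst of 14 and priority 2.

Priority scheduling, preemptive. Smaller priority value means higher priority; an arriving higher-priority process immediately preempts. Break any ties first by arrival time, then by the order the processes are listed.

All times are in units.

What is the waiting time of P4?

Schedule: | P4 0-1 | P5 1-15 | P3 15-26 | P1 26-27 | P2 27-34 |
Completion: P1=27  P2=34  P3=26  P4=1  P5=15
Turnaround (C−A): P1=27  P2=34  P3=26  P4=1  P5=15
Waiting(P4) = turnaround − burst = 1 − 1 = 0

0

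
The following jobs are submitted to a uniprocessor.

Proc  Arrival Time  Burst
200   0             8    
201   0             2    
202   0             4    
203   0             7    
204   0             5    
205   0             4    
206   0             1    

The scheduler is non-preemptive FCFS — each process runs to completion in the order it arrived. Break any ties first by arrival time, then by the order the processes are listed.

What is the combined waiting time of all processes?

Timeline: | 200 0-8 | 201 8-10 | 202 10-14 | 203 14-21 | 204 21-26 | 205 26-30 | 206 30-31 |
Completion: 200=8  201=10  202=14  203=21  204=26  205=30  206=31
Turnaround (C−A): 200=8  201=10  202=14  203=21  204=26  205=30  206=31
Waiting = turnaround − burst: 200=0, 201=8, 202=10, 203=14, 204=21, 205=26, 206=30
Total waiting = 0 + 8 + 10 + 14 + 21 + 26 + 30 = 109

109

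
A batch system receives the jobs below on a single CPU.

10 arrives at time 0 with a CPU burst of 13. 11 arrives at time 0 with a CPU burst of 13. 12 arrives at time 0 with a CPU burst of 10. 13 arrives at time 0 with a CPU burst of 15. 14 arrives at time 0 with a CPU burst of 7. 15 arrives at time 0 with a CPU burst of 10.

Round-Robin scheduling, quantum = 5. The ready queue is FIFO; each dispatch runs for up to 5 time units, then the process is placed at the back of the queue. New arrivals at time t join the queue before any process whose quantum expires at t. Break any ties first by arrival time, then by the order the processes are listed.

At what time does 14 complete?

52

Schedule: | 10 0-5 | 11 5-10 | 12 10-15 | 13 15-20 | 14 20-25 | 15 25-30 | 10 30-35 | 11 35-40 | 12 40-45 | 13 45-50 | 14 50-52 | 15 52-57 | 10 57-60 | 11 60-63 | 13 63-68 |
Completion: 10=60  11=63  12=45  13=68  14=52  15=57
Turnaround (C−A): 10=60  11=63  12=45  13=68  14=52  15=57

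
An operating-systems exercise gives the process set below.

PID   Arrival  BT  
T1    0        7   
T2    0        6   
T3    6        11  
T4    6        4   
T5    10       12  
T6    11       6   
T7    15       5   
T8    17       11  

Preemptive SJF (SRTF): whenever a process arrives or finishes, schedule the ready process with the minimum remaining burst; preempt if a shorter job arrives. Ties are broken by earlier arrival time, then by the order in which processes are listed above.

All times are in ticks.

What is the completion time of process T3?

Schedule: | T2 0-6 | T4 6-10 | T1 10-17 | T7 17-22 | T6 22-28 | T3 28-39 | T8 39-50 | T5 50-62 |
Completion: T1=17  T2=6  T3=39  T4=10  T5=62  T6=28  T7=22  T8=50
Turnaround (C−A): T1=17  T2=6  T3=33  T4=4  T5=52  T6=17  T7=7  T8=33

39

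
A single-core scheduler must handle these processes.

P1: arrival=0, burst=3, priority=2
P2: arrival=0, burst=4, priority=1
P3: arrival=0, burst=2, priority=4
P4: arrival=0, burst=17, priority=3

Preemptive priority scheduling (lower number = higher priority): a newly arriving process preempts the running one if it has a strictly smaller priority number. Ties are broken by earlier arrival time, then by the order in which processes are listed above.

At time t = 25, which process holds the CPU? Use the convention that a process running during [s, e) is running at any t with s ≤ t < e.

Schedule: | P2 0-4 | P1 4-7 | P4 7-24 | P3 24-26 |
Completion: P1=7  P2=4  P3=26  P4=24
Turnaround (C−A): P1=7  P2=4  P3=26  P4=24

P3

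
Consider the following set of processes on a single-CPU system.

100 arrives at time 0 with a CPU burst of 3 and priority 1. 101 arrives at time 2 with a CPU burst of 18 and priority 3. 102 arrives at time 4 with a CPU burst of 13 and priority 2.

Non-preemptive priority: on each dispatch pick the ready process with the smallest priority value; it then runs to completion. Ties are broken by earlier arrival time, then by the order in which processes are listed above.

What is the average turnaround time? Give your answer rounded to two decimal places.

17.33

Timeline: | 100 0-3 | 101 3-21 | 102 21-34 |
Completion: 100=3  101=21  102=34
Turnaround (C−A): 100=3  101=19  102=30
Turnaround times: 100=3, 101=19, 102=30
Average turnaround = (3+19+30) / 3 = 52/3 = 17.33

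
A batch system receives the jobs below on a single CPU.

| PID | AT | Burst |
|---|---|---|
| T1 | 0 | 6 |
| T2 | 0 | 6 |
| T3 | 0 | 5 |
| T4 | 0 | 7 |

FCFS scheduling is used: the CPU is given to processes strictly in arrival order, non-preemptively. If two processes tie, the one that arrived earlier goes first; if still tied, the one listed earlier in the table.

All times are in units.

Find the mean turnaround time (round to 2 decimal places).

14.75

Schedule: | T1 0-6 | T2 6-12 | T3 12-17 | T4 17-24 |
Completion: T1=6  T2=12  T3=17  T4=24
Turnaround times: T1=6, T2=12, T3=17, T4=24
Average turnaround = (6+12+17+24) / 4 = 59/4 = 14.75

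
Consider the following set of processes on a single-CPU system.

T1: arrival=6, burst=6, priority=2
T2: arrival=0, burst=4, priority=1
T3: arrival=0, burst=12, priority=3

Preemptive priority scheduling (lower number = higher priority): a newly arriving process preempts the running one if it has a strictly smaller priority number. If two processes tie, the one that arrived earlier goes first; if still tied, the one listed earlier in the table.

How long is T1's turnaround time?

Gantt: | T2 0-4 | T3 4-6 | T1 6-12 | T3 12-22 |
Completion: T1=12  T2=4  T3=22
Turnaround (C−A): T1=6  T2=4  T3=22
Turnaround(T1) = completion − arrival = 12 − 6 = 6

6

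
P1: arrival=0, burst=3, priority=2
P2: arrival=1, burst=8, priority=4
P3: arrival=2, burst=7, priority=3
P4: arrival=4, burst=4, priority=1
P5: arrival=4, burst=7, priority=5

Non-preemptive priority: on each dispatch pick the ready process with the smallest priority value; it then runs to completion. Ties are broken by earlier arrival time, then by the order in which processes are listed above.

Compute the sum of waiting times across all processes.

38

Timeline: | P1 0-3 | P3 3-10 | P4 10-14 | P2 14-22 | P5 22-29 |
Completion: P1=3  P2=22  P3=10  P4=14  P5=29
Waiting = turnaround − burst: P1=0, P2=13, P3=1, P4=6, P5=18
Total waiting = 0 + 13 + 1 + 6 + 18 = 38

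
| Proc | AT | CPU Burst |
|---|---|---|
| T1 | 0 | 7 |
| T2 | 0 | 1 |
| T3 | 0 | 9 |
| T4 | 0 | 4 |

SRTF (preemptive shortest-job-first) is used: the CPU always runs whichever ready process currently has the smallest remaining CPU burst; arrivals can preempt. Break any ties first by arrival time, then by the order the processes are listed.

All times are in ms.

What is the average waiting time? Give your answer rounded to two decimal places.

Timeline: | T2 0-1 | T4 1-5 | T1 5-12 | T3 12-21 |
Completion: T1=12  T2=1  T3=21  T4=5
Turnaround (C−A): T1=12  T2=1  T3=21  T4=5
Waiting times: T1=5, T2=0, T3=12, T4=1
Average waiting = (5+0+12+1) / 4 = 18/4 = 4.50

4.50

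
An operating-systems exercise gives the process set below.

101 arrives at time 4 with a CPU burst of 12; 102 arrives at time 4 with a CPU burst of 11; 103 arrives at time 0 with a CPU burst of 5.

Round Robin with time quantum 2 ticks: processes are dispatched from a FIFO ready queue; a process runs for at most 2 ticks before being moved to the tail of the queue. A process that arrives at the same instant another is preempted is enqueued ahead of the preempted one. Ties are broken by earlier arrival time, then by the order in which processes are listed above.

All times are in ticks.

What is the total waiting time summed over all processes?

28

Schedule: | 103 0-4 | 101 4-6 | 102 6-8 | 103 8-9 | 101 9-11 | 102 11-13 | 101 13-15 | 102 15-17 | 101 17-19 | 102 19-21 | 101 21-23 | 102 23-25 | 101 25-27 | 102 27-28 |
Completion: 101=27  102=28  103=9
Turnaround (C−A): 101=23  102=24  103=9
Waiting = turnaround − burst: 101=11, 102=13, 103=4
Total waiting = 11 + 13 + 4 = 28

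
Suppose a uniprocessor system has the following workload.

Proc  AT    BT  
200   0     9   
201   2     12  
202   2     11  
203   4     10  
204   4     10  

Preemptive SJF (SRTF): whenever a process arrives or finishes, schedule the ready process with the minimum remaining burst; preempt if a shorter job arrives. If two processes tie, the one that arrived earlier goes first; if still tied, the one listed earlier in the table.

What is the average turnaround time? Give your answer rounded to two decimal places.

Gantt: | 200 0-9 | 203 9-19 | 204 19-29 | 202 29-40 | 201 40-52 |
Completion: 200=9  201=52  202=40  203=19  204=29
Turnaround times: 200=9, 201=50, 202=38, 203=15, 204=25
Average turnaround = (9+50+38+15+25) / 5 = 137/5 = 27.40

27.40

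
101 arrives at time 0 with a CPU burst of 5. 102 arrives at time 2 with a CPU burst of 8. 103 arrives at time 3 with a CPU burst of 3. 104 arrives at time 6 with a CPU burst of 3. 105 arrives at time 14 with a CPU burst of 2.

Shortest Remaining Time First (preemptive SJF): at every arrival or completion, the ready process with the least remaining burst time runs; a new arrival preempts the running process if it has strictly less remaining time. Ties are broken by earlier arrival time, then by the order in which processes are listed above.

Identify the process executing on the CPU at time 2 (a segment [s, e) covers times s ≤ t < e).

Timeline: | 101 0-5 | 103 5-8 | 104 8-11 | 102 11-14 | 105 14-16 | 102 16-21 |
Completion: 101=5  102=21  103=8  104=11  105=16

101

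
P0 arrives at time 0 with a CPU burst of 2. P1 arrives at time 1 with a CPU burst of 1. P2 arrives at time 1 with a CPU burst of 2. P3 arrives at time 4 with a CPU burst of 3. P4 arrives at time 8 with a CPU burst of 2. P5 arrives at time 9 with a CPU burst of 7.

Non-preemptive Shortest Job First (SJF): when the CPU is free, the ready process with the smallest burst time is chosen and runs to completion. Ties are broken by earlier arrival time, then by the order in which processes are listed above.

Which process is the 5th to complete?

Schedule: | P0 0-2 | P1 2-3 | P2 3-5 | P3 5-8 | P4 8-10 | P5 10-17 |
Completion: P0=2  P1=3  P2=5  P3=8  P4=10  P5=17
Finish order: P0 → P1 → P2 → P3 → P4 → P5

P4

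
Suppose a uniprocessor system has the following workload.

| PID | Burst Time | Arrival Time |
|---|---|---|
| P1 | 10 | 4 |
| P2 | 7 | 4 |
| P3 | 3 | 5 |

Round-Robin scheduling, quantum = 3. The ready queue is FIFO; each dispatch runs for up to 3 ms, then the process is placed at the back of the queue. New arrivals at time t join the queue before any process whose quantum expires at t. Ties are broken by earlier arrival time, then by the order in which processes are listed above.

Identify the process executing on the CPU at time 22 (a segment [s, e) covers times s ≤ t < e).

Timeline: | idle 0-4 | P1 4-7 | P2 7-10 | P3 10-13 | P1 13-16 | P2 16-19 | P1 19-22 | P2 22-23 | P1 23-24 |
Completion: P1=24  P2=23  P3=13
Turnaround (C−A): P1=20  P2=19  P3=8

P2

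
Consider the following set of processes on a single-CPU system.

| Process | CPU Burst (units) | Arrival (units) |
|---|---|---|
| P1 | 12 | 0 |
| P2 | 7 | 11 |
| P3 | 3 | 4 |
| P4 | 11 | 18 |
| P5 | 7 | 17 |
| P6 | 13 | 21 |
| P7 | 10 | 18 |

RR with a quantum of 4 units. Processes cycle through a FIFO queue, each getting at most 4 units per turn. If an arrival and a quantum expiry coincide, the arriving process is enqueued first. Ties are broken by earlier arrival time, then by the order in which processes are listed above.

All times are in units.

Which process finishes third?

Gantt: | P1 0-4 | P3 4-7 | P1 7-11 | P2 11-15 | P1 15-19 | P2 19-22 | P5 22-26 | P4 26-30 | P7 30-34 | P6 34-38 | P5 38-41 | P4 41-45 | P7 45-49 | P6 49-53 | P4 53-56 | P7 56-58 | P6 58-63 |
Completion: P1=19  P2=22  P3=7  P4=56  P5=41  P6=63  P7=58
Finish order: P3 → P1 → P2 → P5 → P4 → P7 → P6

P2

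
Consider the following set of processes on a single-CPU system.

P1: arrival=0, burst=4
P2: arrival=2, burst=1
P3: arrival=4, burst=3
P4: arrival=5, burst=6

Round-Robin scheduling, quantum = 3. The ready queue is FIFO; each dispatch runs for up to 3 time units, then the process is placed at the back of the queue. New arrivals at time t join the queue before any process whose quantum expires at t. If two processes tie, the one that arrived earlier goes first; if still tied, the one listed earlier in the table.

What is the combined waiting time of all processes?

Gantt: | P1 0-3 | P2 3-4 | P1 4-5 | P3 5-8 | P4 8-14 |
Completion: P1=5  P2=4  P3=8  P4=14
Turnaround (C−A): P1=5  P2=2  P3=4  P4=9
Waiting = turnaround − burst: P1=1, P2=1, P3=1, P4=3
Total waiting = 1 + 1 + 1 + 3 = 6

6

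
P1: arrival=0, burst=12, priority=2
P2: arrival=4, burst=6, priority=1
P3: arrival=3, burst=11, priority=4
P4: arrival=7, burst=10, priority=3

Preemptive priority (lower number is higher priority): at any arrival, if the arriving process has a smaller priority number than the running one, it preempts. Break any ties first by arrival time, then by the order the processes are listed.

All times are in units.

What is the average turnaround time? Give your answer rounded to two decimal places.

Schedule: | P1 0-4 | P2 4-10 | P1 10-18 | P4 18-28 | P3 28-39 |
Completion: P1=18  P2=10  P3=39  P4=28
Turnaround (C−A): P1=18  P2=6  P3=36  P4=21
Turnaround times: P1=18, P2=6, P3=36, P4=21
Average turnaround = (18+6+36+21) / 4 = 81/4 = 20.25

20.25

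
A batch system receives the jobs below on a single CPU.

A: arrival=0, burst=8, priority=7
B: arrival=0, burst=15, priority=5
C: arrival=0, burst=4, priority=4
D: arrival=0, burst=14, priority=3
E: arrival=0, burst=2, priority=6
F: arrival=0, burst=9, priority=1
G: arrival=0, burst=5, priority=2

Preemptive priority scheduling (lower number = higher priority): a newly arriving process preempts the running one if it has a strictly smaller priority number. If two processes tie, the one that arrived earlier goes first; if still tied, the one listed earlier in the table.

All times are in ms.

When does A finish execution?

57

Timeline: | F 0-9 | G 9-14 | D 14-28 | C 28-32 | B 32-47 | E 47-49 | A 49-57 |
Completion: A=57  B=47  C=32  D=28  E=49  F=9  G=14
Turnaround (C−A): A=57  B=47  C=32  D=28  E=49  F=9  G=14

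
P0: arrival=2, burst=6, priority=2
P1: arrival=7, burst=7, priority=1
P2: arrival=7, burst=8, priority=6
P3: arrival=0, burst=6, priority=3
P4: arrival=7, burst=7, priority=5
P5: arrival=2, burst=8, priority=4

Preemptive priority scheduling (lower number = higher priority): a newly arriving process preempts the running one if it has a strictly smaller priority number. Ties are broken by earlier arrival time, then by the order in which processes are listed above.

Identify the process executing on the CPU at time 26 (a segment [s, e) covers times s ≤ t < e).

Gantt: | P3 0-2 | P0 2-7 | P1 7-14 | P0 14-15 | P3 15-19 | P5 19-27 | P4 27-34 | P2 34-42 |
Completion: P0=15  P1=14  P2=42  P3=19  P4=34  P5=27

P5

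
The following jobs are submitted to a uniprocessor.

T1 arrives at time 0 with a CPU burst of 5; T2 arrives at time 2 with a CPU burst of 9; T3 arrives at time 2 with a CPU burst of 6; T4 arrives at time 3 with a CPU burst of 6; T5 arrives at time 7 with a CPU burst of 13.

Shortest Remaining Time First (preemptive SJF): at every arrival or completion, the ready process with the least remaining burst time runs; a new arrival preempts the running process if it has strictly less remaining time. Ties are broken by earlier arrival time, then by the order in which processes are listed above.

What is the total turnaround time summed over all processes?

84

Timeline: | T1 0-5 | T3 5-11 | T4 11-17 | T2 17-26 | T5 26-39 |
Completion: T1=5  T2=26  T3=11  T4=17  T5=39
Turnaround = completion − arrival: T1=5, T2=24, T3=9, T4=14, T5=32
Total turnaround = 5 + 24 + 9 + 14 + 32 = 84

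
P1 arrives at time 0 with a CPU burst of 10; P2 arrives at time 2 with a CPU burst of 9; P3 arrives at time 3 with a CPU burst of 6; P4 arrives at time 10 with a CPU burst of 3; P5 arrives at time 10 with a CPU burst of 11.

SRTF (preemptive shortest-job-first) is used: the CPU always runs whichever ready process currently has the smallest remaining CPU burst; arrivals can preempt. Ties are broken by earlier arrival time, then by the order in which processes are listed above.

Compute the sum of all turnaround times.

Timeline: | P1 0-3 | P3 3-9 | P1 9-10 | P4 10-13 | P1 13-19 | P2 19-28 | P5 28-39 |
Completion: P1=19  P2=28  P3=9  P4=13  P5=39
Turnaround (C−A): P1=19  P2=26  P3=6  P4=3  P5=29
Turnaround = completion − arrival: P1=19, P2=26, P3=6, P4=3, P5=29
Total turnaround = 19 + 26 + 6 + 3 + 29 = 83

83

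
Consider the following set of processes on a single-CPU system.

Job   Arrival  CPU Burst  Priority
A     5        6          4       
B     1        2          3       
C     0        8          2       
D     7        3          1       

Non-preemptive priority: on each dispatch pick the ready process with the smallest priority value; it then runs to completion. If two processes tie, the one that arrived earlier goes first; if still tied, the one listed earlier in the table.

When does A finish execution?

Schedule: | C 0-8 | D 8-11 | B 11-13 | A 13-19 |
Completion: A=19  B=13  C=8  D=11
Turnaround (C−A): A=14  B=12  C=8  D=4

19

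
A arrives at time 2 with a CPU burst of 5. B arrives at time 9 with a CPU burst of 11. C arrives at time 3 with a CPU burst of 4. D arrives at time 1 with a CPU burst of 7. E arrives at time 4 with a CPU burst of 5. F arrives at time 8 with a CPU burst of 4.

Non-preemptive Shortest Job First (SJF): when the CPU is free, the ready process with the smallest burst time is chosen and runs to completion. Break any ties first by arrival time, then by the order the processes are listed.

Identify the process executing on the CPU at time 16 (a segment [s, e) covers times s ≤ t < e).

A

Schedule: | idle 0-1 | D 1-8 | C 8-12 | F 12-16 | A 16-21 | E 21-26 | B 26-37 |
Completion: A=21  B=37  C=12  D=8  E=26  F=16
Turnaround (C−A): A=19  B=28  C=9  D=7  E=22  F=8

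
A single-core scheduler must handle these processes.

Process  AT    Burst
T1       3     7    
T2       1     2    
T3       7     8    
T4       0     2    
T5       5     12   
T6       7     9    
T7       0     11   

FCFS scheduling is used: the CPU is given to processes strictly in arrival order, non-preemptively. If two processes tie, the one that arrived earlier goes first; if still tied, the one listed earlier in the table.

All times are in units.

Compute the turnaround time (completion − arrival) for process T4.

2

Timeline: | T4 0-2 | T7 2-13 | T2 13-15 | T1 15-22 | T5 22-34 | T3 34-42 | T6 42-51 |
Completion: T1=22  T2=15  T3=42  T4=2  T5=34  T6=51  T7=13
Turnaround (C−A): T1=19  T2=14  T3=35  T4=2  T5=29  T6=44  T7=13
Turnaround(T4) = completion − arrival = 2 − 0 = 2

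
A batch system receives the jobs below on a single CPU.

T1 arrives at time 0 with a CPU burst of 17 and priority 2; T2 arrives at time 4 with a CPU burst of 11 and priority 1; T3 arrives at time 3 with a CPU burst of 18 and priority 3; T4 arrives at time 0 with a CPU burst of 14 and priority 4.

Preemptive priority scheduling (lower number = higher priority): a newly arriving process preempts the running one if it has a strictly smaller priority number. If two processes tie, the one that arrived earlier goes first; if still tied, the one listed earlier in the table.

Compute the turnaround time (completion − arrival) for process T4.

Schedule: | T1 0-4 | T2 4-15 | T1 15-28 | T3 28-46 | T4 46-60 |
Completion: T1=28  T2=15  T3=46  T4=60
Turnaround (C−A): T1=28  T2=11  T3=43  T4=60
Turnaround(T4) = completion − arrival = 60 − 0 = 60

60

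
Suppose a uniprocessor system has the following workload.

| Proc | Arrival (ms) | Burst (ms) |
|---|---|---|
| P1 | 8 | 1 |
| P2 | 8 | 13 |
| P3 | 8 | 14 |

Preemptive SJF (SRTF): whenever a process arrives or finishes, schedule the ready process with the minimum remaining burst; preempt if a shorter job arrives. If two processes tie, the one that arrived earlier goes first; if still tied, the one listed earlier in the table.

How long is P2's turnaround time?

Timeline: | idle 0-8 | P1 8-9 | P2 9-22 | P3 22-36 |
Completion: P1=9  P2=22  P3=36
Turnaround (C−A): P1=1  P2=14  P3=28
Turnaround(P2) = completion − arrival = 22 − 8 = 14

14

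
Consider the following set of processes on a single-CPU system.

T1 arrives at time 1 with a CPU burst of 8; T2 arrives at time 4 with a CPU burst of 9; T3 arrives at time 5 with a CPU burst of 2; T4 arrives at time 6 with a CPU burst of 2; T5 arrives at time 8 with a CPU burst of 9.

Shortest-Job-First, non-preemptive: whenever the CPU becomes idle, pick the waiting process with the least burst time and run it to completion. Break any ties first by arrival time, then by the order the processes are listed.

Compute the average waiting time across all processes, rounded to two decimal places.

Schedule: | idle 0-1 | T1 1-9 | T3 9-11 | T4 11-13 | T2 13-22 | T5 22-31 |
Completion: T1=9  T2=22  T3=11  T4=13  T5=31
Turnaround (C−A): T1=8  T2=18  T3=6  T4=7  T5=23
Waiting times: T1=0, T2=9, T3=4, T4=5, T5=14
Average waiting = (0+9+4+5+14) / 5 = 32/5 = 6.40

6.40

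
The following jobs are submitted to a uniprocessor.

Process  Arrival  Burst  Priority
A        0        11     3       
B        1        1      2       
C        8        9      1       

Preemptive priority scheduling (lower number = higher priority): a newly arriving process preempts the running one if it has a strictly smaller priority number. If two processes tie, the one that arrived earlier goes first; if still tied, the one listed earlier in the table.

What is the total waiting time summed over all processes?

Timeline: | A 0-1 | B 1-2 | A 2-8 | C 8-17 | A 17-21 |
Completion: A=21  B=2  C=17
Waiting = turnaround − burst: A=10, B=0, C=0
Total waiting = 10 + 0 + 0 = 10

10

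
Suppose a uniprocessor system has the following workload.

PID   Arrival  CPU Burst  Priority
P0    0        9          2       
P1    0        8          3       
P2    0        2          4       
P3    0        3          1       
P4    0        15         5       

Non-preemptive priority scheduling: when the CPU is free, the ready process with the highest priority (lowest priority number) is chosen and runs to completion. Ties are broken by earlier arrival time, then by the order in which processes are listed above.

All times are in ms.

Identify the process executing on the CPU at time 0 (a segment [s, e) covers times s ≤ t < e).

Gantt: | P3 0-3 | P0 3-12 | P1 12-20 | P2 20-22 | P4 22-37 |
Completion: P0=12  P1=20  P2=22  P3=3  P4=37
Turnaround (C−A): P0=12  P1=20  P2=22  P3=3  P4=37

P3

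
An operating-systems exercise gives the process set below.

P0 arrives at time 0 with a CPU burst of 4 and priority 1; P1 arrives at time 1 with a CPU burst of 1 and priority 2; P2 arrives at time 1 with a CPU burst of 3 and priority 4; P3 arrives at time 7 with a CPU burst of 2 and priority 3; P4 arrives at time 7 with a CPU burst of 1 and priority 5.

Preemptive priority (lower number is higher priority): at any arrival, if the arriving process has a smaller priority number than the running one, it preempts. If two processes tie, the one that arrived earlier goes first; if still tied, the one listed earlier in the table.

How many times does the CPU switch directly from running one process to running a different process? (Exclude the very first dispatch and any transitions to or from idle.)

5

Timeline: | P0 0-4 | P1 4-5 | P2 5-7 | P3 7-9 | P2 9-10 | P4 10-11 |
Completion: P0=4  P1=5  P2=10  P3=9  P4=11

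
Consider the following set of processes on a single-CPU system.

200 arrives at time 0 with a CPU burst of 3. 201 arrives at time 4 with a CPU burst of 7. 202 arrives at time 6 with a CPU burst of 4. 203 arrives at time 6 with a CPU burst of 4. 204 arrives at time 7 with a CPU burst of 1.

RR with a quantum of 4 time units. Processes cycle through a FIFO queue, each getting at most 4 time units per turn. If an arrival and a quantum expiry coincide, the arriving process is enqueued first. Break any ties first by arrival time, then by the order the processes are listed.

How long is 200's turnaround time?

3

Schedule: | 200 0-3 | idle 3-4 | 201 4-8 | 202 8-12 | 203 12-16 | 204 16-17 | 201 17-20 |
Completion: 200=3  201=20  202=12  203=16  204=17
Turnaround (C−A): 200=3  201=16  202=6  203=10  204=10
Turnaround(200) = completion − arrival = 3 − 0 = 3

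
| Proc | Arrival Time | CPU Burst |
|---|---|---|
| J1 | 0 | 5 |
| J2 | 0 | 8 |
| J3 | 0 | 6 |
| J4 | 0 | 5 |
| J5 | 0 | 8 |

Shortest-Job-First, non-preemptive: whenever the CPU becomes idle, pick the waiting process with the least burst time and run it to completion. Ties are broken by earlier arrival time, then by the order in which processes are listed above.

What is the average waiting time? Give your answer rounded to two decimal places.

Timeline: | J1 0-5 | J4 5-10 | J3 10-16 | J2 16-24 | J5 24-32 |
Completion: J1=5  J2=24  J3=16  J4=10  J5=32
Turnaround (C−A): J1=5  J2=24  J3=16  J4=10  J5=32
Waiting times: J1=0, J2=16, J3=10, J4=5, J5=24
Average waiting = (0+16+10+5+24) / 5 = 55/5 = 11.00

11.00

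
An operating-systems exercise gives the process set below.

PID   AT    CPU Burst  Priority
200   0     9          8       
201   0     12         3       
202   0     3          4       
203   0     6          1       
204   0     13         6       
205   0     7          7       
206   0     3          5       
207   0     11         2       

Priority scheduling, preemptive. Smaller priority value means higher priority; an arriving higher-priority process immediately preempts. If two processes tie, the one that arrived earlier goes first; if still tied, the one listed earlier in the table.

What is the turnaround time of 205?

55

Schedule: | 203 0-6 | 207 6-17 | 201 17-29 | 202 29-32 | 206 32-35 | 204 35-48 | 205 48-55 | 200 55-64 |
Completion: 200=64  201=29  202=32  203=6  204=48  205=55  206=35  207=17
Turnaround (C−A): 200=64  201=29  202=32  203=6  204=48  205=55  206=35  207=17
Turnaround(205) = completion − arrival = 55 − 0 = 55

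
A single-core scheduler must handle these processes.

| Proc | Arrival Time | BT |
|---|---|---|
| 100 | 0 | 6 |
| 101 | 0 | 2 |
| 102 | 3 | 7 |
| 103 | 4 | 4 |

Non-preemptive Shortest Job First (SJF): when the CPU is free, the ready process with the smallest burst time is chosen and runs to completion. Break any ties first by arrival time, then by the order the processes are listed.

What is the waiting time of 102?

9

Gantt: | 101 0-2 | 100 2-8 | 103 8-12 | 102 12-19 |
Completion: 100=8  101=2  102=19  103=12
Turnaround (C−A): 100=8  101=2  102=16  103=8
Waiting(102) = turnaround − burst = 16 − 7 = 9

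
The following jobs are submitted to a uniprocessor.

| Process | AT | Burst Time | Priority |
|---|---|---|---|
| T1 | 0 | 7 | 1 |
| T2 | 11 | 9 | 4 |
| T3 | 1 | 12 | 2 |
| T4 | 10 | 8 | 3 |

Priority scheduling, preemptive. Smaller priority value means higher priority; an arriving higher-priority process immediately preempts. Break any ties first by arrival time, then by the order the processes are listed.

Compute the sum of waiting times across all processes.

Schedule: | T1 0-7 | T3 7-19 | T4 19-27 | T2 27-36 |
Completion: T1=7  T2=36  T3=19  T4=27
Turnaround (C−A): T1=7  T2=25  T3=18  T4=17
Waiting = turnaround − burst: T1=0, T2=16, T3=6, T4=9
Total waiting = 0 + 16 + 6 + 9 = 31

31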